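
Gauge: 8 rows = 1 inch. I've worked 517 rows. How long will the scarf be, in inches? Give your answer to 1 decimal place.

64.6 inches.

8 rows / 1 inch = 8 rows per inch.
517 / 8 = 64.62 inches.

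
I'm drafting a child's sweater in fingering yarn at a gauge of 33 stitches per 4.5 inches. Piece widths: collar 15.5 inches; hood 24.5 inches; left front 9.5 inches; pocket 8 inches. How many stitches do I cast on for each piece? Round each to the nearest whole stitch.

collar 114; hood 180; left front 70; pocket 59.

Rate = 33/4.5 = 7.333 sts per in.
collar: 15.5 × 7.333 = 113.67 → 114.
hood: 24.5 × 7.333 = 179.67 → 180.
left front: 9.5 × 7.333 = 69.67 → 70.
pocket: 8 × 7.333 = 58.67 → 59.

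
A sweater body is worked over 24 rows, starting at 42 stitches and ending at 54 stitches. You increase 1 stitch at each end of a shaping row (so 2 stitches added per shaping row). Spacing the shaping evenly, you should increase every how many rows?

Increase every 4th row.

Stitches to add: |54 − 42| = 12.
Shaping rows needed: 12 / 2 = 6.
24 rows / 6 = every 4 rows.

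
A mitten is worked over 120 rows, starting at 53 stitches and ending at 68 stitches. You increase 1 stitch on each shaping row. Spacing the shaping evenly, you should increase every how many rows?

Increase every 8th row.

Stitches to add: |68 − 53| = 15.
Shaping rows needed: 15 / 1 = 15.
120 rows / 15 = every 8 rows.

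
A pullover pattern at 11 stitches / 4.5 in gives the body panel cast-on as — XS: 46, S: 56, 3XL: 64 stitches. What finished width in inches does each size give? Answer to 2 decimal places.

11/4.5 = 2.444 sts per in.
XS: 46 / 2.444 = 18.818 → 18.82 in.
S: 56 / 2.444 = 22.909 → 22.91 in.
3XL: 64 / 2.444 = 26.182 → 26.18 in.

XS 18.82 inches; S 22.91 inches; 3XL 26.18 inches.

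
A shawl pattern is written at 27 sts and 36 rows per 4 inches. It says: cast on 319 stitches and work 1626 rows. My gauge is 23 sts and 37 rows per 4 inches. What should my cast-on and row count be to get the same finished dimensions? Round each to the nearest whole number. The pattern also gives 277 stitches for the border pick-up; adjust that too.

Cast on 272 stitches; work 1671 rows; border pick-up 236 stitches.

Stitches: 319 × 23/27 = 271.74 → 272.
Rows: 1626 × 37/36 = 1671.17 → 1671.
border pick-up: 277 × 23/27 = 235.96 → 236.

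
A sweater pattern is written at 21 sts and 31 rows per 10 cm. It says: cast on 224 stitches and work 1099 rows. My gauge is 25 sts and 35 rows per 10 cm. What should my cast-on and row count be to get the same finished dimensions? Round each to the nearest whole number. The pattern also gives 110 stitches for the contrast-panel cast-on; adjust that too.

Stitches: 224 × 25/21 = 266.67 → 267.
Rows: 1099 × 35/31 = 1240.81 → 1241.
contrast-panel cast-on: 110 × 25/21 = 130.95 → 131.

Cast on 267 stitches; work 1241 rows; contrast-panel cast-on 131 stitches.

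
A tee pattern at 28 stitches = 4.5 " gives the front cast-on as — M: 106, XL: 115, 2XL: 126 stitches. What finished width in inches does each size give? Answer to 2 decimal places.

28/4.5 = 6.222 sts per in.
M: 106 / 6.222 = 17.036 → 17.04 in.
XL: 115 / 6.222 = 18.482 → 18.48 in.
2XL: 126 / 6.222 = 20.250 → 20.25 in.

M 17.04 inches; XL 18.48 inches; 2XL 20.25 inches.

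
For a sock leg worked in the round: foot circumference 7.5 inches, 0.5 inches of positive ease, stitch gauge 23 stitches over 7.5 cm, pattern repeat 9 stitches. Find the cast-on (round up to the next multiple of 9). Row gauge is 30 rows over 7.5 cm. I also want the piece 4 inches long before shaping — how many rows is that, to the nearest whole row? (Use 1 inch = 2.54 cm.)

Cast on 63 stitches; work 41 rows.

Finished = 7.5 + 0.5 = 8 inches.
8 inches × 2.54 = 20.32 cm.
23/7.5 = 3.067 sts per cm; 20.32 × 3.067 = 62.31 sts.
Next multiple of 9 → 63.
4 inches = 10.16 cm; × 4 = 40.64 → 41 rows.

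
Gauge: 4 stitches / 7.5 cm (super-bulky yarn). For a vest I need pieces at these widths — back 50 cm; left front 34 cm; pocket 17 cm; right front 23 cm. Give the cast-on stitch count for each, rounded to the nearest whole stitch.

Rate = 4/7.5 = 0.533 sts per cm.
back: 50 × 0.533 = 26.67 → 27.
left front: 34 × 0.533 = 18.13 → 18.
pocket: 17 × 0.533 = 9.07 → 9.
right front: 23 × 0.533 = 12.27 → 12.

back 27; left front 18; pocket 9; right front 12.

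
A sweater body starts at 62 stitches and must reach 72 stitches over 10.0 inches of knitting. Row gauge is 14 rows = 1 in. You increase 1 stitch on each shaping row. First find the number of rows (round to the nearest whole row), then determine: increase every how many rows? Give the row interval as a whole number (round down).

Increase every 14th row.

Rows = 10.0 × 14 = 140.0 → 140 rows.
Stitches to add: 10 → 10 shaping rows (at 1 st each).
140 / 10 = 14.00 → every 14 rows.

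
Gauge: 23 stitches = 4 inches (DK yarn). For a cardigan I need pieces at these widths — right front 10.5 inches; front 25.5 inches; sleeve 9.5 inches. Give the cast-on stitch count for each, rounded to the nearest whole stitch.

right front 60; front 147; sleeve 55.

Rate = 23/4 = 5.75 sts per in.
right front: 10.5 × 5.75 = 60.38 → 60.
front: 25.5 × 5.75 = 146.62 → 147.
sleeve: 9.5 × 5.75 = 54.62 → 55.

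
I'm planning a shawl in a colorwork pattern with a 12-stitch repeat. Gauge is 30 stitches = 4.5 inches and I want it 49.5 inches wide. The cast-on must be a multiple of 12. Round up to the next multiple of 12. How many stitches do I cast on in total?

336 stitches.

30 / 4.5 = 6.667 sts per inch.
49.5 × 6.667 = 330.00 sts.
Next multiple of 12: 336.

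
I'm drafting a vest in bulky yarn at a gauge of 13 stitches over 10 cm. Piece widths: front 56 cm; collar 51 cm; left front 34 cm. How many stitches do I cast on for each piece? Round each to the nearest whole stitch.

front 73; collar 66; left front 44.

Rate = 13/10 = 1.3 sts per cm.
front: 56 × 1.3 = 72.80 → 73.
collar: 51 × 1.3 = 66.30 → 66.
left front: 34 × 1.3 = 44.20 → 44.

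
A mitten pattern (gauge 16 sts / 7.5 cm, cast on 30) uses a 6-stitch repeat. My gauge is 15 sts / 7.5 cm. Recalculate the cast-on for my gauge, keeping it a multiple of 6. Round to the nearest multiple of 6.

30 × 15 / 16 = 28.12.
Nearest multiple of 6: 30.

30 stitches.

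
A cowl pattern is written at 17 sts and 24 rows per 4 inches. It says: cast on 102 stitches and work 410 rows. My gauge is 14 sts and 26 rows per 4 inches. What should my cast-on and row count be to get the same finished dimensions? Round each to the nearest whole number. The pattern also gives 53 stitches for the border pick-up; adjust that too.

Stitches: 102 × 14/17 = 84.00 → 84.
Rows: 410 × 26/24 = 444.17 → 444.
border pick-up: 53 × 14/17 = 43.65 → 44.

Cast on 84 stitches; work 444 rows; border pick-up 44 stitches.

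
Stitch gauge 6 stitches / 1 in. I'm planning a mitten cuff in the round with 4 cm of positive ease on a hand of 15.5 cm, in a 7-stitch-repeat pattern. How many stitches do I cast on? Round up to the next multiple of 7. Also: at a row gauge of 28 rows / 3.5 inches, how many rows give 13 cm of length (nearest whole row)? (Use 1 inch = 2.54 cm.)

Finished = 15.5 + 4 = 19.5 cm.
19.5 cm × 1/2.54 = 7.68 inches.
6/1 = 6 sts per in; 7.68 × 6 = 46.06 sts.
Next multiple of 7 → 49.
13 cm = 5.12 inches; × 8 = 40.94 → 41 rows.

Cast on 49 stitches; work 41 rows.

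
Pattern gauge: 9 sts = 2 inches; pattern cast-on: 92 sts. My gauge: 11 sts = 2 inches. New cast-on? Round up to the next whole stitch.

113 stitches.

Scale factor = 11 / 9 = 1.222.
92 × 11 / 9 = 112.44 sts.
→ 113 sts.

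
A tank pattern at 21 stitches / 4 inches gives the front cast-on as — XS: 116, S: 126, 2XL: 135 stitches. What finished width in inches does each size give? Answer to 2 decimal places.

XS 22.10 inches; S 24.00 inches; 2XL 25.71 inches.

21/4 = 5.25 sts per in.
XS: 116 / 5.25 = 22.095 → 22.10 in.
S: 126 / 5.25 = 24.000 → 24.00 in.
2XL: 135 / 5.25 = 25.714 → 25.71 in.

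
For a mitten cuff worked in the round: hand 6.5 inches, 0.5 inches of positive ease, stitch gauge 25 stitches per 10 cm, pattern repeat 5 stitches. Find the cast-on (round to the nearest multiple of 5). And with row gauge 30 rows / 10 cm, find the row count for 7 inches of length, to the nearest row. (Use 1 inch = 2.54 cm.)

Finished = 6.5 + 0.5 = 7 inches.
7 inches × 2.54 = 17.78 cm.
25/10 = 2.5 sts per cm; 17.78 × 2.5 = 44.45 sts.
Nearest multiple of 5 → 45.
7 inches = 17.78 cm; × 3 = 53.34 → 53 rows.

Cast on 45 stitches; work 53 rows.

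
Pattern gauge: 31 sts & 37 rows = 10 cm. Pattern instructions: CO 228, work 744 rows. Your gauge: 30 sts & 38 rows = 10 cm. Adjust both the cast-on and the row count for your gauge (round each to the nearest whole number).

Cast on 221 stitches; work 764 rows.

Stitches: 228 × 30/31 = 220.65 → 221.
Rows: 744 × 38/37 = 764.11 → 764.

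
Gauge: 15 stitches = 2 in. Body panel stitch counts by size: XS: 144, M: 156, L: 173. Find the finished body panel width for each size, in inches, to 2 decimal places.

XS 19.20 inches; M 20.80 inches; L 23.07 inches.

15/2 = 7.5 sts per in.
XS: 144 / 7.5 = 19.200 → 19.20 in.
M: 156 / 7.5 = 20.800 → 20.80 in.
L: 173 / 7.5 = 23.067 → 23.07 in.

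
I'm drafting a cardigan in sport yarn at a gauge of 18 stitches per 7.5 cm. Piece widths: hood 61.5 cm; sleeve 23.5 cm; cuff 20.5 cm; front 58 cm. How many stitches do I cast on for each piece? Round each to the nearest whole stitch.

Rate = 18/7.5 = 2.4 sts per cm.
hood: 61.5 × 2.4 = 147.60 → 148.
sleeve: 23.5 × 2.4 = 56.40 → 56.
cuff: 20.5 × 2.4 = 49.20 → 49.
front: 58 × 2.4 = 139.20 → 139.

hood 148; sleeve 56; cuff 49; front 139.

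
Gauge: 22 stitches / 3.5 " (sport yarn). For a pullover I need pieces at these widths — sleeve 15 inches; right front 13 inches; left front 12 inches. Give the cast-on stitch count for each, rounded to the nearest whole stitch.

sleeve 94; right front 82; left front 75.

Rate = 22/3.5 = 6.286 sts per in.
sleeve: 15 × 6.286 = 94.29 → 94.
right front: 13 × 6.286 = 81.71 → 82.
left front: 12 × 6.286 = 75.43 → 75.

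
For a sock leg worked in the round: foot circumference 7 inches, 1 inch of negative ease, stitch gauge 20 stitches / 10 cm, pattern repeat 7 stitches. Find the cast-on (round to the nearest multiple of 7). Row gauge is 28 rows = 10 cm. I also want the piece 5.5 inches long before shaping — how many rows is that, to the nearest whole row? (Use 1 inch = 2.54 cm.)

Finished = 7 − 1 = 6 inches.
6 inches × 2.54 = 15.24 cm.
20/10 = 2 sts per cm; 15.24 × 2 = 30.48 sts.
Nearest multiple of 7 → 28.
5.5 inches = 13.97 cm; × 2.8 = 39.12 → 39 rows.

Cast on 28 stitches; work 39 rows.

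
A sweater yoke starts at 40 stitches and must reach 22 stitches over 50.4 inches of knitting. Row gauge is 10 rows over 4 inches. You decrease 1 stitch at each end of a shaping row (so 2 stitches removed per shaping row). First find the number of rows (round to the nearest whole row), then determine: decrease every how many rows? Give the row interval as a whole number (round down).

Rows = 50.4 × 2.5 = 126.0 → 126 rows.
Stitches to remove: 18 → 9 shaping rows (at 2 st each).
126 / 9 = 14.00 → every 14 rows.

Decrease every 14th row.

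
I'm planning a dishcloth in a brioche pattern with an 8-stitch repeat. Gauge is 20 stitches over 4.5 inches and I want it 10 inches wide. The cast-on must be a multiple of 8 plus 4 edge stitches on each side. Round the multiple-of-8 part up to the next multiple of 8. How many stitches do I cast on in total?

CO 48 sts.

20 / 4.5 = 4.444 sts per inch.
10 × 4.444 = 44.44 sts.
Less 8 edge sts → 36.44 for the repeat.
Next multiple of 8: 40.
Add back 8 edge sts → 48.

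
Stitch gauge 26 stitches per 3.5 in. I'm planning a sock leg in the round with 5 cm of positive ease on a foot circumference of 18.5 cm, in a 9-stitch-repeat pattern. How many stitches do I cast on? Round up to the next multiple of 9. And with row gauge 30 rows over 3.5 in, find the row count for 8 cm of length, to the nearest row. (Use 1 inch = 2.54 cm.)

Finished = 18.5 + 5 = 23.5 cm.
23.5 cm × 1/2.54 = 9.25 inches.
26/3.5 = 7.429 sts per in; 9.25 × 7.429 = 68.73 sts.
Next multiple of 9 → 72.
8 cm = 3.15 inches; × 8.571 = 27.00 → 27 rows.

Cast on 72 stitches; work 27 rows.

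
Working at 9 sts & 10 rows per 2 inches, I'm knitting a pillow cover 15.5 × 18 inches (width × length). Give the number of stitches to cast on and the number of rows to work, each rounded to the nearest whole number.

Cast on 70 stitches and work 90 rows.

Stitch gauge = 9/2 = 4.5 sts/in; 15.5 × 4.5 = 69.75 → 70 sts.
Row gauge = 10/2 = 5 rows/in; 18 × 5 = 90.00 → 90 rows.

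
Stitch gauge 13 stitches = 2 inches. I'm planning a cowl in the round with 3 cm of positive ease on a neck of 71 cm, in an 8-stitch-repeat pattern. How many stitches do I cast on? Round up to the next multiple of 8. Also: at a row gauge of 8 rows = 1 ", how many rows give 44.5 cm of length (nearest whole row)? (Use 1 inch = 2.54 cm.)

Cast on 192 stitches; work 140 rows.

Finished = 71 + 3 = 74 cm.
74 cm × 1/2.54 = 29.13 inches.
13/2 = 6.5 sts per in; 29.13 × 6.5 = 189.37 sts.
Next multiple of 8 → 192.
44.5 cm = 17.52 inches; × 8 = 140.16 → 140 rows.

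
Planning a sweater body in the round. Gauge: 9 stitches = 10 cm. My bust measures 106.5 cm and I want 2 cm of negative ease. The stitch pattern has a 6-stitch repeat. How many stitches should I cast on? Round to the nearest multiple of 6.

Cast on 96 stitches.

Finished = 106.5 − 2 = 104.5 cm.
9 / 10 = 0.9 sts/cm.
104.5 × 0.9 = 94.05 sts.
Nearest multiple of 6: 96.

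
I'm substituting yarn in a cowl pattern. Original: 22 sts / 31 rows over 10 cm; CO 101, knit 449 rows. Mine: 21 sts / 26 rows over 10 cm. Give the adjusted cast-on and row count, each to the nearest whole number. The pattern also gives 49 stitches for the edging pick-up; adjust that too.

Cast on 96 stitches; work 377 rows; edging pick-up 47 stitches.

Stitches: 101 × 21/22 = 96.41 → 96.
Rows: 449 × 26/31 = 376.58 → 377.
edging pick-up: 49 × 21/22 = 46.77 → 47.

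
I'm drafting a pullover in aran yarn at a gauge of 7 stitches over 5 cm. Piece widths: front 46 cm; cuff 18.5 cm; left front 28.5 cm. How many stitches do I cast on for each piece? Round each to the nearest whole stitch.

Rate = 7/5 = 1.4 sts per cm.
front: 46 × 1.4 = 64.40 → 64.
cuff: 18.5 × 1.4 = 25.90 → 26.
left front: 28.5 × 1.4 = 39.90 → 40.

front 64; cuff 26; left front 40.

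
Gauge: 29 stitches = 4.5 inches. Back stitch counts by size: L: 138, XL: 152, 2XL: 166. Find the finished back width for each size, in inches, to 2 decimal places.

29/4.5 = 6.444 sts per in.
L: 138 / 6.444 = 21.414 → 21.41 in.
XL: 152 / 6.444 = 23.586 → 23.59 in.
2XL: 166 / 6.444 = 25.759 → 25.76 in.

L 21.41 inches; XL 23.59 inches; 2XL 25.76 inches.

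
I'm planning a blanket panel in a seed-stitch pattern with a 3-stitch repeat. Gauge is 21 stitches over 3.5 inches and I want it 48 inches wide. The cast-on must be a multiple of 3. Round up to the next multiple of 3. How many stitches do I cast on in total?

CO 288 sts.

21 / 3.5 = 6 sts per inch.
48 × 6 = 288.00 sts.
Next multiple of 3: 288.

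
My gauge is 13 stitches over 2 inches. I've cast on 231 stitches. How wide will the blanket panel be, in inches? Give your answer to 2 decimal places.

13 stitches / 2 inch = 6.5 stitches per inch.
231 / 6.5 = 35.538 inches.

35.54 inches.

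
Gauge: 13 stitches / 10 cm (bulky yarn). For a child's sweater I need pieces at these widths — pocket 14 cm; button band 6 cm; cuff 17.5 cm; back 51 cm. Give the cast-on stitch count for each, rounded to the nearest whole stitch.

pocket 18; button band 8; cuff 23; back 66.

Rate = 13/10 = 1.3 sts per cm.
pocket: 14 × 1.3 = 18.20 → 18.
button band: 6 × 1.3 = 7.80 → 8.
cuff: 17.5 × 1.3 = 22.75 → 23.
back: 51 × 1.3 = 66.30 → 66.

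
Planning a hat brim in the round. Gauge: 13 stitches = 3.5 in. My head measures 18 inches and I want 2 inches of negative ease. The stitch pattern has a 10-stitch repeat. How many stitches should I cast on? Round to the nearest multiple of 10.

Cast on 60 stitches.

Finished = 18 − 2 = 16 inches.
13 / 3.5 = 3.714 sts/in.
16 × 3.714 = 59.43 sts.
Nearest multiple of 10: 60.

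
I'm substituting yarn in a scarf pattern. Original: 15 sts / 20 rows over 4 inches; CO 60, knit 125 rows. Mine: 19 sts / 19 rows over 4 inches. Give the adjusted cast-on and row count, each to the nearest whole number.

Stitches: 60 × 19/15 = 76.00 → 76.
Rows: 125 × 19/20 = 118.75 → 119.

Cast on 76 stitches; work 119 rows.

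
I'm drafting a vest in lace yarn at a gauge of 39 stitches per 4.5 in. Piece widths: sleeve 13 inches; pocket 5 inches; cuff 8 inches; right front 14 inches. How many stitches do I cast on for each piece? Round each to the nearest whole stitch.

sleeve 113; pocket 43; cuff 69; right front 121.

Rate = 39/4.5 = 8.667 sts per in.
sleeve: 13 × 8.667 = 112.67 → 113.
pocket: 5 × 8.667 = 43.33 → 43.
cuff: 8 × 8.667 = 69.33 → 69.
right front: 14 × 8.667 = 121.33 → 121.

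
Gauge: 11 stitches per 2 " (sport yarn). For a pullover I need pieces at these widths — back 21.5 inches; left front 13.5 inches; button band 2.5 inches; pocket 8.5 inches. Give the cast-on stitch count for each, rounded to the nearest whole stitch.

Rate = 11/2 = 5.5 sts per in.
back: 21.5 × 5.5 = 118.25 → 118.
left front: 13.5 × 5.5 = 74.25 → 74.
button band: 2.5 × 5.5 = 13.75 → 14.
pocket: 8.5 × 5.5 = 46.75 → 47.

back 118; left front 74; button band 14; pocket 47.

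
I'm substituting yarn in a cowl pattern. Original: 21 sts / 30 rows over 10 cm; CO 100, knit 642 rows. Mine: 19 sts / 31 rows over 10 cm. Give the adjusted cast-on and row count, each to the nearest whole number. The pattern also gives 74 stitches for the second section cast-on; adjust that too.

Stitches: 100 × 19/21 = 90.48 → 90.
Rows: 642 × 31/30 = 663.40 → 663.
second section cast-on: 74 × 19/21 = 66.95 → 67.

Cast on 90 stitches; work 663 rows; second section cast-on 67 stitches.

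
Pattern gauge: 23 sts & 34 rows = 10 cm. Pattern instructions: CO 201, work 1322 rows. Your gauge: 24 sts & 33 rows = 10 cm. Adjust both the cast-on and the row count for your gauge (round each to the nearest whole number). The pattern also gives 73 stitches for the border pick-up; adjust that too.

Cast on 210 stitches; work 1283 rows; border pick-up 76 stitches.

Stitches: 201 × 24/23 = 209.74 → 210.
Rows: 1322 × 33/34 = 1283.12 → 1283.
border pick-up: 73 × 24/23 = 76.17 → 76.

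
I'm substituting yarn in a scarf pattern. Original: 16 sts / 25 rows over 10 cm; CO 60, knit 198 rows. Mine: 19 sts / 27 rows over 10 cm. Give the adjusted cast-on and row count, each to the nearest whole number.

Stitches: 60 × 19/16 = 71.25 → 71.
Rows: 198 × 27/25 = 213.84 → 214.

Cast on 71 stitches; work 214 rows.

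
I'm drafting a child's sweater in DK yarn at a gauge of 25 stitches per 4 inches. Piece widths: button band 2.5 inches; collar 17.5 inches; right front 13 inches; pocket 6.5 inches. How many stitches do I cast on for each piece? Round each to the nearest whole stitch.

Rate = 25/4 = 6.25 sts per in.
button band: 2.5 × 6.25 = 15.62 → 16.
collar: 17.5 × 6.25 = 109.38 → 109.
right front: 13 × 6.25 = 81.25 → 81.
pocket: 6.5 × 6.25 = 40.62 → 41.

button band 16; collar 109; right front 81; pocket 41.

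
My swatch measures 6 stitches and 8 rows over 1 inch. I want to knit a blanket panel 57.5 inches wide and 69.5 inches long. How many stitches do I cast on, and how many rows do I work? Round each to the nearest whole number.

Stitch gauge = 6/1 = 6 sts/in; 57.5 × 6 = 345.00 → 345 sts.
Row gauge = 8/1 = 8 rows/in; 69.5 × 8 = 556.00 → 556 rows.

Cast on 345 stitches and work 556 rows.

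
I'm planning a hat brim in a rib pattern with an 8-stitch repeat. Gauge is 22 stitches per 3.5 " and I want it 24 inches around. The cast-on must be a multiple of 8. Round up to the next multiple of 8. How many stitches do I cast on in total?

22 / 3.5 = 6.286 sts per inch.
24 × 6.286 = 150.86 sts.
Next multiple of 8: 152.

152 stitches.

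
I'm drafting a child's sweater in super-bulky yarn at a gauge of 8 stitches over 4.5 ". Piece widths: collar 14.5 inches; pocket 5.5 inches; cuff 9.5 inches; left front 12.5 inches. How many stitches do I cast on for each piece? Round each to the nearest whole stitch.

collar 26; pocket 10; cuff 17; left front 22.

Rate = 8/4.5 = 1.778 sts per in.
collar: 14.5 × 1.778 = 25.78 → 26.
pocket: 5.5 × 1.778 = 9.78 → 10.
cuff: 9.5 × 1.778 = 16.89 → 17.
left front: 12.5 × 1.778 = 22.22 → 22.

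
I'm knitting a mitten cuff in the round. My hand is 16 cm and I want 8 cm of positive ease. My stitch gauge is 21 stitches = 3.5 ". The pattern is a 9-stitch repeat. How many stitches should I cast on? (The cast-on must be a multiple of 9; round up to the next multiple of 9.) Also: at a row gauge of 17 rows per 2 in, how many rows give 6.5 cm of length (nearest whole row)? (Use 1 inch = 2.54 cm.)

Cast on 63 stitches; work 22 rows.

Finished = 16 + 8 = 24 cm.
24 cm × 1/2.54 = 9.45 inches.
21/3.5 = 6 sts per in; 9.45 × 6 = 56.69 sts.
Next multiple of 9 → 63.
6.5 cm = 2.56 inches; × 8.5 = 21.75 → 22 rows.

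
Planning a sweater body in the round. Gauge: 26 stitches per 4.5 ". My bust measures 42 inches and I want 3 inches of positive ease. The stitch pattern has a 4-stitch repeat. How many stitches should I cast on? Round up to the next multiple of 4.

CO 260 sts.

Finished = 42 + 3 = 45 inches.
26 / 4.5 = 5.778 sts/in.
45 × 5.778 = 260.00 sts.
Next multiple of 4: 260.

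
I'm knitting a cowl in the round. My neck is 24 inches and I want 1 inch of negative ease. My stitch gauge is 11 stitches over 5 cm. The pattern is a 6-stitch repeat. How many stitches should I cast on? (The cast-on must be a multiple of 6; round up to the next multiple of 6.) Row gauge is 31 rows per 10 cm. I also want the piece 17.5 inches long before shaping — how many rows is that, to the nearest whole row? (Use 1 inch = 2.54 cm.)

Cast on 132 stitches; work 138 rows.

Finished = 24 − 1 = 23 inches.
23 inches × 2.54 = 58.42 cm.
11/5 = 2.2 sts per cm; 58.42 × 2.2 = 128.52 sts.
Next multiple of 6 → 132.
17.5 inches = 44.45 cm; × 3.1 = 137.79 → 138 rows.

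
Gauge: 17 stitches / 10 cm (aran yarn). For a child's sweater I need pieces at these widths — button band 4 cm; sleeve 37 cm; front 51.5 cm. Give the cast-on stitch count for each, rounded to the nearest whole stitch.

button band 7; sleeve 63; front 88.

Rate = 17/10 = 1.7 sts per cm.
button band: 4 × 1.7 = 6.80 → 7.
sleeve: 37 × 1.7 = 62.90 → 63.
front: 51.5 × 1.7 = 87.55 → 88.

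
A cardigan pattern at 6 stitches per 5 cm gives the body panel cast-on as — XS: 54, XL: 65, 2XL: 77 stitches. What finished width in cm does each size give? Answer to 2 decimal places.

XS 45.00 cm; XL 54.17 cm; 2XL 64.17 cm.

6/5 = 1.2 sts per cm.
XS: 54 / 1.2 = 45.000 → 45.00 cm.
XL: 65 / 1.2 = 54.167 → 54.17 cm.
2XL: 77 / 1.2 = 64.167 → 64.17 cm.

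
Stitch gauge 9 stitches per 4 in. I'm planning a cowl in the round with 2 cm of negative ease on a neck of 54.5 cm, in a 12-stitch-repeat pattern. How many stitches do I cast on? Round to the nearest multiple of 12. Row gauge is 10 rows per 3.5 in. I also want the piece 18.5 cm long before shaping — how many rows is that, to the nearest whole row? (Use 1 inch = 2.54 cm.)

Cast on 48 stitches; work 21 rows.

Finished = 54.5 − 2 = 52.5 cm.
52.5 cm × 1/2.54 = 20.67 inches.
9/4 = 2.25 sts per in; 20.67 × 2.25 = 46.51 sts.
Nearest multiple of 12 → 48.
18.5 cm = 7.28 inches; × 2.857 = 20.81 → 21 rows.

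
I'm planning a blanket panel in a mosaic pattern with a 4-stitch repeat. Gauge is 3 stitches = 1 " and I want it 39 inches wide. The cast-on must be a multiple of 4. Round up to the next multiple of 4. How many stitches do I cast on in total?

120 stitches.

3 / 1 = 3 sts per inch.
39 × 3 = 117.00 sts.
Next multiple of 4: 120.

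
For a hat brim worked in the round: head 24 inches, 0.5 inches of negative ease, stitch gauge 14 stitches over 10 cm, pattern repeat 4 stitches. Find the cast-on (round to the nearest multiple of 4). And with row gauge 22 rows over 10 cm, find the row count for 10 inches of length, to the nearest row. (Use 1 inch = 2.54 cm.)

Finished = 24 − 0.5 = 23.5 inches.
23.5 inches × 2.54 = 59.69 cm.
14/10 = 1.4 sts per cm; 59.69 × 1.4 = 83.57 sts.
Nearest multiple of 4 → 84.
10 inches = 25.40 cm; × 2.2 = 55.88 → 56 rows.

Cast on 84 stitches; work 56 rows.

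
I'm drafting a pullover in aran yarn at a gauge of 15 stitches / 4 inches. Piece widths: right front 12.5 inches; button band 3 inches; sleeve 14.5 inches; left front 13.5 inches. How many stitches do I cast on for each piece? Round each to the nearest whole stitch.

Rate = 15/4 = 3.75 sts per in.
right front: 12.5 × 3.75 = 46.88 → 47.
button band: 3 × 3.75 = 11.25 → 11.
sleeve: 14.5 × 3.75 = 54.38 → 54.
left front: 13.5 × 3.75 = 50.62 → 51.

right front 47; button band 11; sleeve 54; left front 51.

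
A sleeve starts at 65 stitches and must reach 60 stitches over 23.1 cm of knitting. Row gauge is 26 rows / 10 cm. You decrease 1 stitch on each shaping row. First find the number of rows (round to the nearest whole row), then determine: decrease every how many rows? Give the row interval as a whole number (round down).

Rows = 23.1 × 2.6 = 60.1 → 60 rows.
Stitches to remove: 5 → 5 shaping rows (at 1 st each).
60 / 5 = 12.00 → every 12 rows.

Decrease every 12th row.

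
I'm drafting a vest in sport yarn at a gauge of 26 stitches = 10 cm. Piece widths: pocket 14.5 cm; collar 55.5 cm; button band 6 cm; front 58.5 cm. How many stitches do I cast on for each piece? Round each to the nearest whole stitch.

Rate = 26/10 = 2.6 sts per cm.
pocket: 14.5 × 2.6 = 37.70 → 38.
collar: 55.5 × 2.6 = 144.30 → 144.
button band: 6 × 2.6 = 15.60 → 16.
front: 58.5 × 2.6 = 152.10 → 152.

pocket 38; collar 144; button band 16; front 152.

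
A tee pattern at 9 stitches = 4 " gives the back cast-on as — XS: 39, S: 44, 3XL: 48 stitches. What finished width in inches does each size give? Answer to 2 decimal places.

9/4 = 2.25 sts per in.
XS: 39 / 2.25 = 17.333 → 17.33 in.
S: 44 / 2.25 = 19.556 → 19.56 in.
3XL: 48 / 2.25 = 21.333 → 21.33 in.

XS 17.33 inches; S 19.56 inches; 3XL 21.33 inches.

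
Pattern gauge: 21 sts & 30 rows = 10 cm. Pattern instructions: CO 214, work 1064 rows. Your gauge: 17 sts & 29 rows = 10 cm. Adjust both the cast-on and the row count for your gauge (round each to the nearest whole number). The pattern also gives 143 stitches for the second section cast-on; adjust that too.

Cast on 173 stitches; work 1029 rows; second section cast-on 116 stitches.

Stitches: 214 × 17/21 = 173.24 → 173.
Rows: 1064 × 29/30 = 1028.53 → 1029.
second section cast-on: 143 × 17/21 = 115.76 → 116.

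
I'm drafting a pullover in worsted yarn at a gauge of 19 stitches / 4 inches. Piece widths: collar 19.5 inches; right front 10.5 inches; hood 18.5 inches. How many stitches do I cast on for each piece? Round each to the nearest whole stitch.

Rate = 19/4 = 4.75 sts per in.
collar: 19.5 × 4.75 = 92.62 → 93.
right front: 10.5 × 4.75 = 49.88 → 50.
hood: 18.5 × 4.75 = 87.88 → 88.

collar 93; right front 50; hood 88.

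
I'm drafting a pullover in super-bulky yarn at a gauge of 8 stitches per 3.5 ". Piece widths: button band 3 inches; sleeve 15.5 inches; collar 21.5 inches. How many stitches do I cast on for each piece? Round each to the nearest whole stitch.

Rate = 8/3.5 = 2.286 sts per in.
button band: 3 × 2.286 = 6.86 → 7.
sleeve: 15.5 × 2.286 = 35.43 → 35.
collar: 21.5 × 2.286 = 49.14 → 49.

button band 7; sleeve 35; collar 49.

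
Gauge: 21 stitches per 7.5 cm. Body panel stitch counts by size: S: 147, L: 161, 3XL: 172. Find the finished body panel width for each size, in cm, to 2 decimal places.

S 52.50 cm; L 57.50 cm; 3XL 61.43 cm.

21/7.5 = 2.8 sts per cm.
S: 147 / 2.8 = 52.500 → 52.50 cm.
L: 161 / 2.8 = 57.500 → 57.50 cm.
3XL: 172 / 2.8 = 61.429 → 61.43 cm.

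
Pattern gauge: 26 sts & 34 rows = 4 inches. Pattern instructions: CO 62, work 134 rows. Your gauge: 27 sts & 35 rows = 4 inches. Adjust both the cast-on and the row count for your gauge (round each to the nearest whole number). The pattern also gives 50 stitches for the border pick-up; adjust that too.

Cast on 64 stitches; work 138 rows; border pick-up 52 stitches.

Stitches: 62 × 27/26 = 64.38 → 64.
Rows: 134 × 35/34 = 137.94 → 138.
border pick-up: 50 × 27/26 = 51.92 → 52.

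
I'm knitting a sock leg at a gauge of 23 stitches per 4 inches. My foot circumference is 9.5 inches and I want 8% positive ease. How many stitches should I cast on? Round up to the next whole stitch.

CO 59 sts.

Finished = 9.5 × 1.08 = 10.26 in.
23 / 4 = 5.75 sts per inch.
10.26 × 5.75 = 58.99 sts.
→ 59 sts.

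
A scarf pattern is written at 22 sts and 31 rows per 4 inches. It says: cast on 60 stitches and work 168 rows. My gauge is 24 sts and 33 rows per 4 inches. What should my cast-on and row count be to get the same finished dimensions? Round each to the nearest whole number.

Stitches: 60 × 24/22 = 65.45 → 65.
Rows: 168 × 33/31 = 178.84 → 179.

Cast on 65 stitches; work 179 rows.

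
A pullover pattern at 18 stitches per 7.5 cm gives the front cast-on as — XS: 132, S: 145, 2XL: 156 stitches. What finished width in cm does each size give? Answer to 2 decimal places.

18/7.5 = 2.4 sts per cm.
XS: 132 / 2.4 = 55.000 → 55.00 cm.
S: 145 / 2.4 = 60.417 → 60.42 cm.
2XL: 156 / 2.4 = 65.000 → 65.00 cm.

XS 55.00 cm; S 60.42 cm; 2XL 65.00 cm.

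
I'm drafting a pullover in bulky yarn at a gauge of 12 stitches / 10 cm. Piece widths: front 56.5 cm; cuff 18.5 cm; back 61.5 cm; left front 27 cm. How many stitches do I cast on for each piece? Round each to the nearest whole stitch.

front 68; cuff 22; back 74; left front 32.

Rate = 12/10 = 1.2 sts per cm.
front: 56.5 × 1.2 = 67.80 → 68.
cuff: 18.5 × 1.2 = 22.20 → 22.
back: 61.5 × 1.2 = 73.80 → 74.
left front: 27 × 1.2 = 32.40 → 32.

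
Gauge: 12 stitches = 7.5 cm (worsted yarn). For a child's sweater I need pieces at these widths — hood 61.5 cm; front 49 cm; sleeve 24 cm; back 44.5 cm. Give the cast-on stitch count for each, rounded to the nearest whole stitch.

hood 98; front 78; sleeve 38; back 71.

Rate = 12/7.5 = 1.6 sts per cm.
hood: 61.5 × 1.6 = 98.40 → 98.
front: 49 × 1.6 = 78.40 → 78.
sleeve: 24 × 1.6 = 38.40 → 38.
back: 44.5 × 1.6 = 71.20 → 71.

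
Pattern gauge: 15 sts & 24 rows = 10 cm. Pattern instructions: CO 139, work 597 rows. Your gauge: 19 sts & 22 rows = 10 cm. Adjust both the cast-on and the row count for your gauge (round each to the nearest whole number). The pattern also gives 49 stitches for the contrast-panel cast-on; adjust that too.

Stitches: 139 × 19/15 = 176.07 → 176.
Rows: 597 × 22/24 = 547.25 → 547.
contrast-panel cast-on: 49 × 19/15 = 62.07 → 62.

Cast on 176 stitches; work 547 rows; contrast-panel cast-on 62 stitches.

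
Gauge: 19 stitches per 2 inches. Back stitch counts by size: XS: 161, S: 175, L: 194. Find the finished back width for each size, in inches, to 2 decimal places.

19/2 = 9.5 sts per in.
XS: 161 / 9.5 = 16.947 → 16.95 in.
S: 175 / 9.5 = 18.421 → 18.42 in.
L: 194 / 9.5 = 20.421 → 20.42 in.

XS 16.95 inches; S 18.42 inches; L 20.42 inches.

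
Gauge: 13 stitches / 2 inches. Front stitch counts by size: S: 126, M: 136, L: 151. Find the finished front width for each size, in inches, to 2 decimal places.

S 19.38 inches; M 20.92 inches; L 23.23 inches.

13/2 = 6.5 sts per in.
S: 126 / 6.5 = 19.385 → 19.38 in.
M: 136 / 6.5 = 20.923 → 20.92 in.
L: 151 / 6.5 = 23.231 → 23.23 in.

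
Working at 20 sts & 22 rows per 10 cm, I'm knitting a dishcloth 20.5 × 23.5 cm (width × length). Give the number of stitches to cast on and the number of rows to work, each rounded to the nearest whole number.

Stitch gauge = 20/10 = 2 sts/cm; 20.5 × 2 = 41.00 → 41 sts.
Row gauge = 22/10 = 2.2 rows/cm; 23.5 × 2.2 = 51.70 → 52 rows.

Cast on 41 stitches and work 52 rows.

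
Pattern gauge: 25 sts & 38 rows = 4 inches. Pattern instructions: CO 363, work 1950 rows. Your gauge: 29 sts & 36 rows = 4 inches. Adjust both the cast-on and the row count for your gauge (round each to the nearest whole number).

Cast on 421 stitches; work 1847 rows.

Stitches: 363 × 29/25 = 421.08 → 421.
Rows: 1950 × 36/38 = 1847.37 → 1847.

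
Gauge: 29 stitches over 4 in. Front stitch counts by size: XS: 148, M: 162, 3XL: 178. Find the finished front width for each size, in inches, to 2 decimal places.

29/4 = 7.25 sts per in.
XS: 148 / 7.25 = 20.414 → 20.41 in.
M: 162 / 7.25 = 22.345 → 22.34 in.
3XL: 178 / 7.25 = 24.552 → 24.55 in.

XS 20.41 inches; M 22.34 inches; 3XL 24.55 inches.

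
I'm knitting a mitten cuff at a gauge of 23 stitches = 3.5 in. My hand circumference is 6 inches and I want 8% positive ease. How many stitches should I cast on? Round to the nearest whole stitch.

43 stitches.

Finished = 6 × 1.08 = 6.48 in.
23 / 3.5 = 6.571 sts per inch.
6.48 × 6.571 = 42.58 sts.
→ 43 sts.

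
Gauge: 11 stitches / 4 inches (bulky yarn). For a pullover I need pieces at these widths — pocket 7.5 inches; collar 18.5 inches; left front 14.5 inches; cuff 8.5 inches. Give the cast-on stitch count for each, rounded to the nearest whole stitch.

pocket 21; collar 51; left front 40; cuff 23.

Rate = 11/4 = 2.75 sts per in.
pocket: 7.5 × 2.75 = 20.62 → 21.
collar: 18.5 × 2.75 = 50.88 → 51.
left front: 14.5 × 2.75 = 39.88 → 40.
cuff: 8.5 × 2.75 = 23.38 → 23.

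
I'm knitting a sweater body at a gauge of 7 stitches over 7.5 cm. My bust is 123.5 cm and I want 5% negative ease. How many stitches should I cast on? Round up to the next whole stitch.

Finished = 123.5 × 0.95 = 117.33 cm.
7 / 7.5 = 0.933 sts per cm.
117.33 × 0.933 = 109.50 sts.
→ 110 sts.

Cast on 110 stitches.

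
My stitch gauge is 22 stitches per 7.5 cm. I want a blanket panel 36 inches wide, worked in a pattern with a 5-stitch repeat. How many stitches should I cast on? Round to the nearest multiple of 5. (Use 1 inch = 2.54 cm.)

36 in = 36 × 2.54 = 91.44 cm.
22 / 7.5 = 2.933 sts/cm.
91.44 × 2.933 = 268.22 sts.
→ 270.

Cast on 270 stitches.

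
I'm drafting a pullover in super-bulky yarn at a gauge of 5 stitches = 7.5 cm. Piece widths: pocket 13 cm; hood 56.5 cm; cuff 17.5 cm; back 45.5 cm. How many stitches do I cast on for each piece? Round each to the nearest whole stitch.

Rate = 5/7.5 = 0.667 sts per cm.
pocket: 13 × 0.667 = 8.67 → 9.
hood: 56.5 × 0.667 = 37.67 → 38.
cuff: 17.5 × 0.667 = 11.67 → 12.
back: 45.5 × 0.667 = 30.33 → 30.

pocket 9; hood 38; cuff 12; back 30.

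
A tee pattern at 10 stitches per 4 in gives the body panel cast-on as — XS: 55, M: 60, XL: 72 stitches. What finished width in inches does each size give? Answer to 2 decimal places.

10/4 = 2.5 sts per in.
XS: 55 / 2.5 = 22.000 → 22.00 in.
M: 60 / 2.5 = 24.000 → 24.00 in.
XL: 72 / 2.5 = 28.800 → 28.80 in.

XS 22.00 inches; M 24.00 inches; XL 28.80 inches.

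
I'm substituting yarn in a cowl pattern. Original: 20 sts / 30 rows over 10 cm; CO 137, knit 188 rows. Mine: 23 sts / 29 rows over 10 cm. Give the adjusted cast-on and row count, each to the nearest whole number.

Cast on 158 stitches; work 182 rows.

Stitches: 137 × 23/20 = 157.55 → 158.
Rows: 188 × 29/30 = 181.73 → 182.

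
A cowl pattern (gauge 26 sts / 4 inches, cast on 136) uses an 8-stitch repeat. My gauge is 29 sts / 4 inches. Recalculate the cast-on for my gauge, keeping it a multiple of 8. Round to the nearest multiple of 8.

Cast on 152 stitches.

136 × 29 / 26 = 151.69.
Nearest multiple of 8: 152.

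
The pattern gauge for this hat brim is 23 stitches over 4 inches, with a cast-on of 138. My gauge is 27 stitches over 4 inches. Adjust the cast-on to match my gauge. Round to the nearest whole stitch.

Scale factor = 27 / 23 = 1.174.
138 × 27 / 23 = 162.00 sts.

162 stitches.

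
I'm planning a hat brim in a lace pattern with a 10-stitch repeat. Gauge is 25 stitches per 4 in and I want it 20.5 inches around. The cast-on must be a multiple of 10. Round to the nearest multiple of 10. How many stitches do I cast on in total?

25 / 4 = 6.25 sts per inch.
20.5 × 6.25 = 128.12 sts.
Nearest multiple of 10: 130.

CO 130 sts.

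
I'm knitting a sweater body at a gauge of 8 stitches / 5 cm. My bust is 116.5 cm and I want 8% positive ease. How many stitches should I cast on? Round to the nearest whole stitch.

Finished = 116.5 × 1.08 = 125.82 cm.
8 / 5 = 1.6 sts per cm.
125.82 × 1.6 = 201.31 sts.
→ 201 sts.

CO 201 sts.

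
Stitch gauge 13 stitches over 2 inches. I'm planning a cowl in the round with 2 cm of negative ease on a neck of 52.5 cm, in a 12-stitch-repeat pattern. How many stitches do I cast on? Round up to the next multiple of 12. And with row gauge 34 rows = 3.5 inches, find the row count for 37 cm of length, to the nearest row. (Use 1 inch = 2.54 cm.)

Finished = 52.5 − 2 = 50.5 cm.
50.5 cm × 1/2.54 = 19.88 inches.
13/2 = 6.5 sts per in; 19.88 × 6.5 = 129.23 sts.
Next multiple of 12 → 132.
37 cm = 14.57 inches; × 9.714 = 141.51 → 142 rows.

Cast on 132 stitches; work 142 rows.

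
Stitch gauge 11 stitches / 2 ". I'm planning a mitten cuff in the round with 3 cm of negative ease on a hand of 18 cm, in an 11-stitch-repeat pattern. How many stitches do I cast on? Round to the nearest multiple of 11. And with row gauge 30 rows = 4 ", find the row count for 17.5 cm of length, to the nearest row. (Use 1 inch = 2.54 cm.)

Finished = 18 − 3 = 15 cm.
15 cm × 1/2.54 = 5.91 inches.
11/2 = 5.5 sts per in; 5.91 × 5.5 = 32.48 sts.
Nearest multiple of 11 → 33.
17.5 cm = 6.89 inches; × 7.5 = 51.67 → 52 rows.

Cast on 33 stitches; work 52 rows.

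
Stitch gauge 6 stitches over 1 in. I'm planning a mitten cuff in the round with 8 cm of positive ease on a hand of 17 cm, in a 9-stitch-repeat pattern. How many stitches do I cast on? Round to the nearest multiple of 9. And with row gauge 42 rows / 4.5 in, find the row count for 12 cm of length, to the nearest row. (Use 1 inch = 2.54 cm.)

Finished = 17 + 8 = 25 cm.
25 cm × 1/2.54 = 9.84 inches.
6/1 = 6 sts per in; 9.84 × 6 = 59.06 sts.
Nearest multiple of 9 → 63.
12 cm = 4.72 inches; × 9.333 = 44.09 → 44 rows.

Cast on 63 stitches; work 44 rows.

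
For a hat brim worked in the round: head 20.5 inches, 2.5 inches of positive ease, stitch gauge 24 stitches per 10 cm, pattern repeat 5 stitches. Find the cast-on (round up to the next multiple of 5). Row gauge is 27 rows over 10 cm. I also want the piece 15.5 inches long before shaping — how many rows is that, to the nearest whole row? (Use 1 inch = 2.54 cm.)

Finished = 20.5 + 2.5 = 23 inches.
23 inches × 2.54 = 58.42 cm.
24/10 = 2.4 sts per cm; 58.42 × 2.4 = 140.21 sts.
Next multiple of 5 → 145.
15.5 inches = 39.37 cm; × 2.7 = 106.30 → 106 rows.

Cast on 145 stitches; work 106 rows.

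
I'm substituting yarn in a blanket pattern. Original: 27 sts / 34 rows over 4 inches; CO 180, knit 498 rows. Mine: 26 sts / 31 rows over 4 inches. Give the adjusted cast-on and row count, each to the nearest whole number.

Stitches: 180 × 26/27 = 173.33 → 173.
Rows: 498 × 31/34 = 454.06 → 454.

Cast on 173 stitches; work 454 rows.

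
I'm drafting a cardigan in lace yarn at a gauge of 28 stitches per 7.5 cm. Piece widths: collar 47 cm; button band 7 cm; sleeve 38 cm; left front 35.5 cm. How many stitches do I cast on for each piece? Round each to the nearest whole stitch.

Rate = 28/7.5 = 3.733 sts per cm.
collar: 47 × 3.733 = 175.47 → 175.
button band: 7 × 3.733 = 26.13 → 26.
sleeve: 38 × 3.733 = 141.87 → 142.
left front: 35.5 × 3.733 = 132.53 → 133.

collar 175; button band 26; sleeve 142; left front 133.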